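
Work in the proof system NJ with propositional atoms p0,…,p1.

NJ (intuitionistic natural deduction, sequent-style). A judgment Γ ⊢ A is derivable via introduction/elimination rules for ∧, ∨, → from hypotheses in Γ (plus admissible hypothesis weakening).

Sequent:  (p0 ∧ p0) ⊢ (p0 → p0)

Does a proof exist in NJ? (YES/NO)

Derivation (root first):
[Wk] (p0 ∧ p0) ⊢ (p0 → p0)
  [→I]  ⊢ (p0 → p0)
    [Ax] p0 ⊢ p0

Result: YES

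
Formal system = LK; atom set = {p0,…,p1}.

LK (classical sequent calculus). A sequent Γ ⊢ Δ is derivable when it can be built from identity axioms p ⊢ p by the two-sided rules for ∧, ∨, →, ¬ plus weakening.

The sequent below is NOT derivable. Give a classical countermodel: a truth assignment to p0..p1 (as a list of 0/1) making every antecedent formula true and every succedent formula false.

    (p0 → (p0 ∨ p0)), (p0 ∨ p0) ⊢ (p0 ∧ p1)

Search for a countermodel by truth-table:
  v=00: Γ:[(p0 → (p0 ∨ p0))=T, (p0 ∨ p0)=F] Δ:[(p0 ∧ p1)=F] refutes=False
  v=01: Γ:[(p0 → (p0 ∨ p0))=T, (p0 ∨ p0)=F] Δ:[(p0 ∧ p1)=F] refutes=False
  v=10: Γ:[(p0 → (p0 ∨ p0))=T, (p0 ∨ p0)=T] Δ:[(p0 ∧ p1)=F] refutes=True  ← countermodel

Result: [1, 0]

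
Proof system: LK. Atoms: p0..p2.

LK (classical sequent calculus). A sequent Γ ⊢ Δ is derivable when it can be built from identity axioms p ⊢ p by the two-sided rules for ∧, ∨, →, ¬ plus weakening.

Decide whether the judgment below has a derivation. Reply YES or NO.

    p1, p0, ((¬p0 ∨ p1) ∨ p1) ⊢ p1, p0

Derivation trace:
[∨L] p1, p0, ((¬p0 ∨ p1) ∨ p1) ⊢ p1, p0
  [∨L] p1, p0, (¬p0 ∨ p1) ⊢ p0
    [¬L] p0, p1, ¬p0 ⊢ 
      [WL] p0, p1 ⊢ p0
        [Ax] p0 ⊢ p0
    [WL] p0, p1 ⊢ p0
      [Ax] p0 ⊢ p0
  [Ax] p1 ⊢ p1

Result: YES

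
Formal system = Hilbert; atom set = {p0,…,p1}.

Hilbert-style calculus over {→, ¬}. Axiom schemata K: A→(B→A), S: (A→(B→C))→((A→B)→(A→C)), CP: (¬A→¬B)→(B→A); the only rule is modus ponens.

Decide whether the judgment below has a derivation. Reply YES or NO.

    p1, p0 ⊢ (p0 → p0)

Derivation trace:
[MP] p1, p0 ⊢ (p0 → p0)
  [K]  ⊢ (p0 → (p0 → p0))
  [MP] p1, p0 ⊢ p0
    [MP] p0 ⊢ (p1 → p0)
      [K]  ⊢ (p0 → (p1 → p0))
      [Hyp] p0 ⊢ p0
    [Hyp] p1 ⊢ p1

Result: YES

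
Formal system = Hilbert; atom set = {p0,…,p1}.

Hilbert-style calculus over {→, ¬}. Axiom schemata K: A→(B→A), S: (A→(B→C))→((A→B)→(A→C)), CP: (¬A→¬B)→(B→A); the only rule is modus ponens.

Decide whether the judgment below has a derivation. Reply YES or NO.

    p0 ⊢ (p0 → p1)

Enumerate valuations to refute Γ ⊢ Δ:
  v=00: Γ:[p0=F] Δ:[(p0 → p1)=T] refutes=False
  v=01: Γ:[p0=F] Δ:[(p0 → p1)=T] refutes=False
  v=10: Γ:[p0=T] Δ:[(p0 → p1)=F] refutes=True  ← countermodel

Result: NO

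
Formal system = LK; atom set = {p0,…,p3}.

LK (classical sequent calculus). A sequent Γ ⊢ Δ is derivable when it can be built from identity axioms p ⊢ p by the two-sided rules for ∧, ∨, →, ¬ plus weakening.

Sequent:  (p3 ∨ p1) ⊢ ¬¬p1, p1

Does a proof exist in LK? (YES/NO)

Truth-table refutation:
  v=0000: Γ:[(p3 ∨ p1)=F] Δ:[¬¬p1=F, p1=F] refutes=False
  v=0001: Γ:[(p3 ∨ p1)=T] Δ:[¬¬p1=F, p1=F] refutes=True  ← countermodel

Result: NO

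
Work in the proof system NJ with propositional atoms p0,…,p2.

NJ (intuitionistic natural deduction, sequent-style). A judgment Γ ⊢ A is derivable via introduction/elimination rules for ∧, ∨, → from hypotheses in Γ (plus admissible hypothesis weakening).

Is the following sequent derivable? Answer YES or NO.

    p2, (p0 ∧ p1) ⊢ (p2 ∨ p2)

Proof tree:
[∨I₂] p2, (p0 ∧ p1) ⊢ (p2 ∨ p2)
  [Wk] p2, (p0 ∧ p1) ⊢ p2
    [Ax] p2 ⊢ p2

Result: YES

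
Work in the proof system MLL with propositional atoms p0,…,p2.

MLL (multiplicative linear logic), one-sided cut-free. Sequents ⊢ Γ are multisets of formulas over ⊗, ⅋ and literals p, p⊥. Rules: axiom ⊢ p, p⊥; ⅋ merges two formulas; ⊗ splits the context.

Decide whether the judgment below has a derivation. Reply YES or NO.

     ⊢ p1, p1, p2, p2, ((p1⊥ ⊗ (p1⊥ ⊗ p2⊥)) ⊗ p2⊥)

Derivation (root first):
[⊗]  ⊢ p1, p1, p2, p2, ((p1⊥ ⊗ (p1⊥ ⊗ p2⊥)) ⊗ p2⊥)
  [⊗]  ⊢ p1, p1, p2, (p1⊥ ⊗ (p1⊥ ⊗ p2⊥))
    [Ax]  ⊢ p1, p1⊥
    [⊗]  ⊢ p1, p2, (p1⊥ ⊗ p2⊥)
      [Ax]  ⊢ p1, p1⊥
      [Ax]  ⊢ p2, p2⊥
  [Ax]  ⊢ p2, p2⊥

Result: YES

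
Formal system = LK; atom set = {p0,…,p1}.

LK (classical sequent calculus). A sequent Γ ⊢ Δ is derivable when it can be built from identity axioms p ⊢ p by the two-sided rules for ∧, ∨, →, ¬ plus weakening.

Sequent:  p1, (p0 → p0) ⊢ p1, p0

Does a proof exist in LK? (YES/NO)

Derivation (root first):
[→L] p1, (p0 → p0) ⊢ p1, p0
  [WR] p1 ⊢ p1, p0
    [Ax] p1 ⊢ p1
  [Ax] p0 ⊢ p0

Result: YES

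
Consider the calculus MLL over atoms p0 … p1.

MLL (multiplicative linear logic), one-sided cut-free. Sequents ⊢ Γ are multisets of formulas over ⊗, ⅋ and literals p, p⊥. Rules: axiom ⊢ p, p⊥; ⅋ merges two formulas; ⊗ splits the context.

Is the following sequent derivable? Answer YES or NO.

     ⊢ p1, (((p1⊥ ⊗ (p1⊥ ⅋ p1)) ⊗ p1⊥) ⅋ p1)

Proof tree:
[⅋]  ⊢ p1, (((p1⊥ ⊗ (p1⊥ ⅋ p1)) ⊗ p1⊥) ⅋ p1)
  [⊗]  ⊢ p1, p1, ((p1⊥ ⊗ (p1⊥ ⅋ p1)) ⊗ p1⊥)
    [⊗]  ⊢ p1, (p1⊥ ⊗ (p1⊥ ⅋ p1))
      [Ax]  ⊢ p1, p1⊥
      [⅋]  ⊢ (p1⊥ ⅋ p1)
        [Ax]  ⊢ p1, p1⊥
    [Ax]  ⊢ p1, p1⊥

Result: YES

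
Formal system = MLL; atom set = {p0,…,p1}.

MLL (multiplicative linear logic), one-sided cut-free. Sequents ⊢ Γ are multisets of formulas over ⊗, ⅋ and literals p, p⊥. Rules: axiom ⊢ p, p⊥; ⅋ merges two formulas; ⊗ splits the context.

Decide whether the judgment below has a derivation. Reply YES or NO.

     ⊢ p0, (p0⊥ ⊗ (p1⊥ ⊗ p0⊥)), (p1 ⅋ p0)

Derivation trace:
[⅋]  ⊢ p0, (p0⊥ ⊗ (p1⊥ ⊗ p0⊥)), (p1 ⅋ p0)
  [⊗]  ⊢ p0, p1, p0, (p0⊥ ⊗ (p1⊥ ⊗ p0⊥))
    [Ax]  ⊢ p0, p0⊥
    [⊗]  ⊢ p1, p0, (p1⊥ ⊗ p0⊥)
      [Ax]  ⊢ p1, p1⊥
      [Ax]  ⊢ p0, p0⊥

Result: YES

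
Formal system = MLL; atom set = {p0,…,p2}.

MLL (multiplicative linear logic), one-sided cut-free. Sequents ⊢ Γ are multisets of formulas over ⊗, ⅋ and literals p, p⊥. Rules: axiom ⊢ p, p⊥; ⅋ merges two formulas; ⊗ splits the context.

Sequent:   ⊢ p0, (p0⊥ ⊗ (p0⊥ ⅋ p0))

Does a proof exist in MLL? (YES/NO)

Derivation (root first):
[⊗]  ⊢ p0, (p0⊥ ⊗ (p0⊥ ⅋ p0))
  [Ax]  ⊢ p0, p0⊥
  [⅋]  ⊢ (p0⊥ ⅋ p0)
    [Ax]  ⊢ p0, p0⊥

Result: YES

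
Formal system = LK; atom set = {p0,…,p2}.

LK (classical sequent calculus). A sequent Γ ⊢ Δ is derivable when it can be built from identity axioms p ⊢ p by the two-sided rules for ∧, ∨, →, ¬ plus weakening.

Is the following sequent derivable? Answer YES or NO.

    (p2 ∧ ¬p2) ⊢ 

Derivation trace:
[∧L] (p2 ∧ ¬p2) ⊢ 
  [¬L] p2, ¬p2 ⊢ 
    [Ax] p2 ⊢ p2

Result: YES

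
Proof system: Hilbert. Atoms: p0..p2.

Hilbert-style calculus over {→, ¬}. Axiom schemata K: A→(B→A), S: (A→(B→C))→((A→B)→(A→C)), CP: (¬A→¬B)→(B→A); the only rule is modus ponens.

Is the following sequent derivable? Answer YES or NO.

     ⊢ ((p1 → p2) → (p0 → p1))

Truth-table refutation:
  v=000: Γ:[] Δ:[((p1 → p2) → (p0 → p1))=T] refutes=False
  v=001: Γ:[] Δ:[((p1 → p2) → (p0 → p1))=T] refutes=False
  v=010: Γ:[] Δ:[((p1 → p2) → (p0 → p1))=T] refutes=False
  v=011: Γ:[] Δ:[((p1 → p2) → (p0 → p1))=T] refutes=False
  v=100: Γ:[] Δ:[((p1 → p2) → (p0 → p1))=F] refutes=True  ← countermodel

Result: NO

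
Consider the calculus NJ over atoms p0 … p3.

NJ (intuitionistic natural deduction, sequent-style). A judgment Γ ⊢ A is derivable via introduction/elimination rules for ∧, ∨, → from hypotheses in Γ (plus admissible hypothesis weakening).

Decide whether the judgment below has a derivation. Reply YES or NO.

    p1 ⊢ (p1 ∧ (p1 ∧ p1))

Derivation (root first):
[∧I] p1 ⊢ (p1 ∧ (p1 ∧ p1))
  [Ax] p1 ⊢ p1
  [∧I] p1 ⊢ (p1 ∧ p1)
    [Ax] p1 ⊢ p1
    [Ax] p1 ⊢ p1

Result: YES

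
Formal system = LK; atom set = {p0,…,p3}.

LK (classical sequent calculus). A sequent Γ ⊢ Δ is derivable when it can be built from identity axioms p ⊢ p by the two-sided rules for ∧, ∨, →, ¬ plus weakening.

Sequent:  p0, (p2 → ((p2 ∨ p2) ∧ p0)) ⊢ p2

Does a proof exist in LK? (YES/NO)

Truth-table refutation:
  v=0000: Γ:[p0=F, (p2 → ((p2 ∨ p2) ∧ p0))=T] Δ:[p2=F] refutes=False
  v=0001: Γ:[p0=F, (p2 → ((p2 ∨ p2) ∧ p0))=T] Δ:[p2=F] refutes=False
  v=0010: Γ:[p0=F, (p2 → ((p2 ∨ p2) ∧ p0))=F] Δ:[p2=T] refutes=False
  v=0011: Γ:[p0=F, (p2 → ((p2 ∨ p2) ∧ p0))=F] Δ:[p2=T] refutes=False
  v=0100: Γ:[p0=F, (p2 → ((p2 ∨ p2) ∧ p0))=T] Δ:[p2=F] refutes=False
  v=0101: Γ:[p0=F, (p2 → ((p2 ∨ p2) ∧ p0))=T] Δ:[p2=F] refutes=False
  v=0110: Γ:[p0=F, (p2 → ((p2 ∨ p2) ∧ p0))=F] Δ:[p2=T] refutes=False
  v=0111: Γ:[p0=F, (p2 → ((p2 ∨ p2) ∧ p0))=F] Δ:[p2=T] refutes=False
  v=1000: Γ:[p0=T, (p2 → ((p2 ∨ p2) ∧ p0))=T] Δ:[p2=F] refutes=True  ← countermodel

Result: NO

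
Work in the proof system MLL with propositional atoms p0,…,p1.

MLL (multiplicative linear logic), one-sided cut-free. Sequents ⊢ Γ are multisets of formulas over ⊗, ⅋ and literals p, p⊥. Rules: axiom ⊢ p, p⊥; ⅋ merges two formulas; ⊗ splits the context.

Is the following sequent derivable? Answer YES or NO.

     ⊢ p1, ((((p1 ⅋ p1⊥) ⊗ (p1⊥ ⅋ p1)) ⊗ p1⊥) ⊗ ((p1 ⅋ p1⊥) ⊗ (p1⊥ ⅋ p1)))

Derivation trace:
[⊗]  ⊢ p1, ((((p1 ⅋ p1⊥) ⊗ (p1⊥ ⅋ p1)) ⊗ p1⊥) ⊗ ((p1 ⅋ p1⊥) ⊗ (p1⊥ ⅋ p1)))
  [⊗]  ⊢ p1, (((p1 ⅋ p1⊥) ⊗ (p1⊥ ⅋ p1)) ⊗ p1⊥)
    [⊗]  ⊢ ((p1 ⅋ p1⊥) ⊗ (p1⊥ ⅋ p1))
      [⅋]  ⊢ (p1 ⅋ p1⊥)
        [Ax]  ⊢ p1, p1⊥
      [⅋]  ⊢ (p1⊥ ⅋ p1)
        [Ax]  ⊢ p1, p1⊥
    [Ax]  ⊢ p1, p1⊥
  [⊗]  ⊢ ((p1 ⅋ p1⊥) ⊗ (p1⊥ ⅋ p1))
    [⅋]  ⊢ (p1 ⅋ p1⊥)
      [Ax]  ⊢ p1, p1⊥
    [⅋]  ⊢ (p1⊥ ⅋ p1)
      [Ax]  ⊢ p1, p1⊥

Result: YES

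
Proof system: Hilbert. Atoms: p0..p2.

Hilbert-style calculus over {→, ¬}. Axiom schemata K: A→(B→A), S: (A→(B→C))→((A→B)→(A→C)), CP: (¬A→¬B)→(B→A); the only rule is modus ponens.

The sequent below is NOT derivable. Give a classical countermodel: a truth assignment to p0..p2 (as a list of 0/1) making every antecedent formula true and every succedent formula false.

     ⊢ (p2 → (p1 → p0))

Search for a countermodel by truth-table:
  v=000: Γ:[] Δ:[(p2 → (p1 → p0))=T] refutes=False
  v=001: Γ:[] Δ:[(p2 → (p1 → p0))=T] refutes=False
  v=010: Γ:[] Δ:[(p2 → (p1 → p0))=T] refutes=False
  v=011: Γ:[] Δ:[(p2 → (p1 → p0))=F] refutes=True  ← countermodel

Result: [0, 1, 1]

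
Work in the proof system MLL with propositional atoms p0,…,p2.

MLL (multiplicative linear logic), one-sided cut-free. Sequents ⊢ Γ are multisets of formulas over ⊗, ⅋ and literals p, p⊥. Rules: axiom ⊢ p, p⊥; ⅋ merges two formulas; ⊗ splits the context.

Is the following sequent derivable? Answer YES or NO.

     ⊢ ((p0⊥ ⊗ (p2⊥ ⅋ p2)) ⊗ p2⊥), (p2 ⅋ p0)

Derivation trace:
[⅋]  ⊢ ((p0⊥ ⊗ (p2⊥ ⅋ p2)) ⊗ p2⊥), (p2 ⅋ p0)
  [⊗]  ⊢ p0, p2, ((p0⊥ ⊗ (p2⊥ ⅋ p2)) ⊗ p2⊥)
    [⊗]  ⊢ p0, (p0⊥ ⊗ (p2⊥ ⅋ p2))
      [Ax]  ⊢ p0, p0⊥
      [⅋]  ⊢ (p2⊥ ⅋ p2)
        [Ax]  ⊢ p2, p2⊥
    [Ax]  ⊢ p2, p2⊥

Result: YES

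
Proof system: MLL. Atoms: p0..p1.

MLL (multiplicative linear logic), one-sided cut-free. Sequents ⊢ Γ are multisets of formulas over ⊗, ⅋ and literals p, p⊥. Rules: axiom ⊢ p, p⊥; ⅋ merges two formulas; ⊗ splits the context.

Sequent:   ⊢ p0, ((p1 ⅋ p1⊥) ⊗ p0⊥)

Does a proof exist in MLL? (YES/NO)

Derivation (root first):
[⊗]  ⊢ p0, ((p1 ⅋ p1⊥) ⊗ p0⊥)
  [⅋]  ⊢ (p1 ⅋ p1⊥)
    [Ax]  ⊢ p1, p1⊥
  [Ax]  ⊢ p0, p0⊥

Result: YES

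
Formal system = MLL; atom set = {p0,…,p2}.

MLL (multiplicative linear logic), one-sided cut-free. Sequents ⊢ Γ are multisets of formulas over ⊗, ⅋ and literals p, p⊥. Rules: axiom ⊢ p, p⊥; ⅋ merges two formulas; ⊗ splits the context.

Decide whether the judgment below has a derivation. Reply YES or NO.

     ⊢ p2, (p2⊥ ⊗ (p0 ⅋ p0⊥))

Derivation (root first):
[⊗]  ⊢ p2, (p2⊥ ⊗ (p0 ⅋ p0⊥))
  [Ax]  ⊢ p2, p2⊥
  [⅋]  ⊢ (p0 ⅋ p0⊥)
    [Ax]  ⊢ p0, p0⊥

Result: YES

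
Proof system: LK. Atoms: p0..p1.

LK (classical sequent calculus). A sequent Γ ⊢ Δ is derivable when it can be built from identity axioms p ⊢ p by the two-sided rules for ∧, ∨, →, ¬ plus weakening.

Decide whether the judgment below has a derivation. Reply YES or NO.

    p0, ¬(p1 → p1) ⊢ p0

Derivation (root first):
[¬L] p0, ¬(p1 → p1) ⊢ p0
  [→R] p0 ⊢ p0, (p1 → p1)
    [WR] p0, p1 ⊢ p0, p1
      [WL] p0, p1 ⊢ p0
        [Ax] p0 ⊢ p0

Result: YES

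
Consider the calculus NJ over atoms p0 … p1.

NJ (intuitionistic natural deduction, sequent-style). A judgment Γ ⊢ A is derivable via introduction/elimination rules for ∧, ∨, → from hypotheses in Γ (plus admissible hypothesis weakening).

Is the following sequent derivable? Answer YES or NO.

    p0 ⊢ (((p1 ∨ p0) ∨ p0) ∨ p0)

Derivation trace:
[∨I₁] p0 ⊢ (((p1 ∨ p0) ∨ p0) ∨ p0)
  [∨I₁] p0 ⊢ ((p1 ∨ p0) ∨ p0)
    [∨I₂] p0 ⊢ (p1 ∨ p0)
      [Ax] p0 ⊢ p0

Result: YES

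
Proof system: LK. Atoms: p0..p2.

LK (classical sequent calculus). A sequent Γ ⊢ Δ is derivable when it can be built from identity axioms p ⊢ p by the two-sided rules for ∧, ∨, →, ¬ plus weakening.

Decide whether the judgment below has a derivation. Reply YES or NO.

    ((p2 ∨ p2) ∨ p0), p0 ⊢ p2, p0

Derivation (root first):
[WL] ((p2 ∨ p2) ∨ p0), p0 ⊢ p2, p0
  [∨L] ((p2 ∨ p2) ∨ p0) ⊢ p2, p0
    [∨L] (p2 ∨ p2) ⊢ p2
      [Ax] p2 ⊢ p2
      [Ax] p2 ⊢ p2
    [Ax] p0 ⊢ p0

Result: YES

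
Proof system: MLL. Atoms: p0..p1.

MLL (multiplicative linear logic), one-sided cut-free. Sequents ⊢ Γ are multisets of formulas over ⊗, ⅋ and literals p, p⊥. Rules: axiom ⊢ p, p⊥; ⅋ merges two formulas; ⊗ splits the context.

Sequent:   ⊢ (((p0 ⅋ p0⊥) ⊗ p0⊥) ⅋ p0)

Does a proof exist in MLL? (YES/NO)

Derivation trace:
[⅋]  ⊢ (((p0 ⅋ p0⊥) ⊗ p0⊥) ⅋ p0)
  [⊗]  ⊢ p0, ((p0 ⅋ p0⊥) ⊗ p0⊥)
    [⅋]  ⊢ (p0 ⅋ p0⊥)
      [Ax]  ⊢ p0, p0⊥
    [Ax]  ⊢ p0, p0⊥

Result: YES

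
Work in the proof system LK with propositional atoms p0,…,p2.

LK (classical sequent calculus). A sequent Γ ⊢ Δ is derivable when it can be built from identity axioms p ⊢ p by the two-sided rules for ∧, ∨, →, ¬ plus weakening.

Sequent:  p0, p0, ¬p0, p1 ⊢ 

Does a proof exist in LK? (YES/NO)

Proof tree:
[WL] p0, p0, ¬p0, p1 ⊢ 
  [¬L] p0, p0, ¬p0 ⊢ 
    [WL] p0, p0 ⊢ p0
      [Ax] p0 ⊢ p0

Result: YES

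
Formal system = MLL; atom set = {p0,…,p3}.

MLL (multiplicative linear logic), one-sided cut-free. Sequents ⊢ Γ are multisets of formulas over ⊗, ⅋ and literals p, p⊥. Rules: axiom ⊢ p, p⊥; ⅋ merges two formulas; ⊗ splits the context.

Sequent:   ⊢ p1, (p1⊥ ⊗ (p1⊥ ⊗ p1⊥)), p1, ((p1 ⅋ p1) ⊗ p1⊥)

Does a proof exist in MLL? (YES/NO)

Derivation trace:
[⊗]  ⊢ p1, (p1⊥ ⊗ (p1⊥ ⊗ p1⊥)), p1, ((p1 ⅋ p1) ⊗ p1⊥)
  [⅋]  ⊢ p1, (p1⊥ ⊗ (p1⊥ ⊗ p1⊥)), (p1 ⅋ p1)
    [⊗]  ⊢ p1, p1, p1, (p1⊥ ⊗ (p1⊥ ⊗ p1⊥))
      [Ax]  ⊢ p1, p1⊥
      [⊗]  ⊢ p1, p1, (p1⊥ ⊗ p1⊥)
        [Ax]  ⊢ p1, p1⊥
        [Ax]  ⊢ p1, p1⊥
  [Ax]  ⊢ p1, p1⊥

Result: YES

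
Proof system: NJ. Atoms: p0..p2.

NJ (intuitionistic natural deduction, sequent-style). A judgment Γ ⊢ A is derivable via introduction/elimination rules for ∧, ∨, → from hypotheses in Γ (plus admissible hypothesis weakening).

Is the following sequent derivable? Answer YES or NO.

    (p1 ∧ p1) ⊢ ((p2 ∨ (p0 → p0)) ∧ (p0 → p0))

Derivation trace:
[∧I] (p1 ∧ p1) ⊢ ((p2 ∨ (p0 → p0)) ∧ (p0 → p0))
  [∨I₂]  ⊢ (p2 ∨ (p0 → p0))
    [→I]  ⊢ (p0 → p0)
      [Ax] p0 ⊢ p0
  [Wk] (p1 ∧ p1) ⊢ (p0 → p0)
    [→I]  ⊢ (p0 → p0)
      [Ax] p0 ⊢ p0

Result: YES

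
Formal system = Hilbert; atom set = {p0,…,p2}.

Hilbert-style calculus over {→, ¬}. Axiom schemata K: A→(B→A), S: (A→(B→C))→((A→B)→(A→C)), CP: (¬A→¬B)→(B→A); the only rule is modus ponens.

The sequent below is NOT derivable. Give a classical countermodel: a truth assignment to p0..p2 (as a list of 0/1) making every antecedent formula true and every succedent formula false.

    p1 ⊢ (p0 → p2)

Search for a countermodel by truth-table:
  v=000: Γ:[p1=F] Δ:[(p0 → p2)=T] refutes=False
  v=001: Γ:[p1=F] Δ:[(p0 → p2)=T] refutes=False
  v=010: Γ:[p1=T] Δ:[(p0 → p2)=T] refutes=False
  v=011: Γ:[p1=T] Δ:[(p0 → p2)=T] refutes=False
  v=100: Γ:[p1=F] Δ:[(p0 → p2)=F] refutes=False
  v=101: Γ:[p1=F] Δ:[(p0 → p2)=T] refutes=False
  v=110: Γ:[p1=T] Δ:[(p0 → p2)=F] refutes=True  ← countermodel

Result: [1, 1, 0]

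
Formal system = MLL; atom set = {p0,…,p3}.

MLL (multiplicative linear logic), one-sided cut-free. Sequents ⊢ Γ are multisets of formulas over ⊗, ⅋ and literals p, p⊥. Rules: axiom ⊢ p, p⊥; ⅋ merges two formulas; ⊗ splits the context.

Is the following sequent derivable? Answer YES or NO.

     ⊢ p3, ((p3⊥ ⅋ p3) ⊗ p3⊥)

Derivation (root first):
[⊗]  ⊢ p3, ((p3⊥ ⅋ p3) ⊗ p3⊥)
  [⅋]  ⊢ (p3⊥ ⅋ p3)
    [Ax]  ⊢ p3, p3⊥
  [Ax]  ⊢ p3, p3⊥

Result: YES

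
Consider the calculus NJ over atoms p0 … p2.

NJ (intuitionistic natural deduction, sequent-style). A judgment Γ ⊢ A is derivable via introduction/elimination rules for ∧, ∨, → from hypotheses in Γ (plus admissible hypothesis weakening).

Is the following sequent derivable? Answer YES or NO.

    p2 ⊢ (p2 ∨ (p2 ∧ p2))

Derivation trace:
[∨I₂] p2 ⊢ (p2 ∨ (p2 ∧ p2))
  [∧I] p2 ⊢ (p2 ∧ p2)
    [Ax] p2 ⊢ p2
    [Ax] p2 ⊢ p2

Result: YES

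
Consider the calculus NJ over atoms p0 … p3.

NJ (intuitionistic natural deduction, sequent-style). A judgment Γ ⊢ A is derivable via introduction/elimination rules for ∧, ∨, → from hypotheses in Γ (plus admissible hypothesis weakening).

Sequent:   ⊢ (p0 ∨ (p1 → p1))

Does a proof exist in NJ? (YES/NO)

Derivation trace:
[∨I₂]  ⊢ (p0 ∨ (p1 → p1))
  [→I]  ⊢ (p1 → p1)
    [Ax] p1 ⊢ p1

Result: YES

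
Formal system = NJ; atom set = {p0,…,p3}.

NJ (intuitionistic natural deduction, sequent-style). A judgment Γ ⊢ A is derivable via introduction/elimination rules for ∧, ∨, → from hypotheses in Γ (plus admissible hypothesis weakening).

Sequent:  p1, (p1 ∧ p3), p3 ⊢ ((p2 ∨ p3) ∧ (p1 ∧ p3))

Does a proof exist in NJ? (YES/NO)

Proof tree:
[∧I] p1, (p1 ∧ p3), p3 ⊢ ((p2 ∨ p3) ∧ (p1 ∧ p3))
  [∨I₂] p3, (p1 ∧ p3) ⊢ (p2 ∨ p3)
    [Wk] p3, (p1 ∧ p3) ⊢ p3
      [Ax] p3 ⊢ p3
  [∧I] p1, p3 ⊢ (p1 ∧ p3)
    [Ax] p1 ⊢ p1
    [Ax] p3 ⊢ p3

Result: YES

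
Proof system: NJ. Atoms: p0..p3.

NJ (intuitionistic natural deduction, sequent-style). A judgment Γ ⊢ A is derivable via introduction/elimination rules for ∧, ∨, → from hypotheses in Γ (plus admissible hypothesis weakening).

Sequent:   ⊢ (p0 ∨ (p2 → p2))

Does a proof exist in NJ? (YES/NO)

Derivation trace:
[∨I₂]  ⊢ (p0 ∨ (p2 → p2))
  [→I]  ⊢ (p2 → p2)
    [Ax] p2 ⊢ p2

Result: YES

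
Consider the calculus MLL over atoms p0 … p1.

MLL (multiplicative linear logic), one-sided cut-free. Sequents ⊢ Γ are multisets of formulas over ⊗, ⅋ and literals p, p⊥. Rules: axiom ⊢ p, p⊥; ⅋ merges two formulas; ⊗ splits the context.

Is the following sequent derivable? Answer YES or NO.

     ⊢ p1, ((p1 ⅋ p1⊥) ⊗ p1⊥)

Derivation trace:
[⊗]  ⊢ p1, ((p1 ⅋ p1⊥) ⊗ p1⊥)
  [⅋]  ⊢ (p1 ⅋ p1⊥)
    [Ax]  ⊢ p1, p1⊥
  [Ax]  ⊢ p1, p1⊥

Result: YES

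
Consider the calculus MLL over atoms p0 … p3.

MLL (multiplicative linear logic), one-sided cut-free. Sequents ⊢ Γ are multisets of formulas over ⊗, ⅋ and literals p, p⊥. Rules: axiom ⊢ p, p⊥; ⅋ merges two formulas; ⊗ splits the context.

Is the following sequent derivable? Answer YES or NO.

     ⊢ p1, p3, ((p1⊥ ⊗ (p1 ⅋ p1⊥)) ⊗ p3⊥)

Proof tree:
[⊗]  ⊢ p1, p3, ((p1⊥ ⊗ (p1 ⅋ p1⊥)) ⊗ p3⊥)
  [⊗]  ⊢ p1, (p1⊥ ⊗ (p1 ⅋ p1⊥))
    [Ax]  ⊢ p1, p1⊥
    [⅋]  ⊢ (p1 ⅋ p1⊥)
      [Ax]  ⊢ p1, p1⊥
  [Ax]  ⊢ p3, p3⊥

Result: YES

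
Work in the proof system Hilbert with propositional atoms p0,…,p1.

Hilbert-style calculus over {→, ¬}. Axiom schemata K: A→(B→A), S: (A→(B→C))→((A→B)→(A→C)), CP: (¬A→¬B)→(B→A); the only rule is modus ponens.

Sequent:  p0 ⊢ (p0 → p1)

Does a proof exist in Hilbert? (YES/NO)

Truth-table refutation:
  v=00: Γ:[p0=F] Δ:[(p0 → p1)=T] refutes=False
  v=01: Γ:[p0=F] Δ:[(p0 → p1)=T] refutes=False
  v=10: Γ:[p0=T] Δ:[(p0 → p1)=F] refutes=True  ← countermodel

Result: NO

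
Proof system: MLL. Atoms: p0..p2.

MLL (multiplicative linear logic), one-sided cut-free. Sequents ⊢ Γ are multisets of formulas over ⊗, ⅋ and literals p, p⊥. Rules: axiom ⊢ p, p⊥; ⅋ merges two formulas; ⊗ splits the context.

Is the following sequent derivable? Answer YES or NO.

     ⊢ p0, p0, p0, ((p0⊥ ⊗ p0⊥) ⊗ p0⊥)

Derivation (root first):
[⊗]  ⊢ p0, p0, p0, ((p0⊥ ⊗ p0⊥) ⊗ p0⊥)
  [⊗]  ⊢ p0, p0, (p0⊥ ⊗ p0⊥)
    [Ax]  ⊢ p0, p0⊥
    [Ax]  ⊢ p0, p0⊥
  [Ax]  ⊢ p0, p0⊥

Result: YES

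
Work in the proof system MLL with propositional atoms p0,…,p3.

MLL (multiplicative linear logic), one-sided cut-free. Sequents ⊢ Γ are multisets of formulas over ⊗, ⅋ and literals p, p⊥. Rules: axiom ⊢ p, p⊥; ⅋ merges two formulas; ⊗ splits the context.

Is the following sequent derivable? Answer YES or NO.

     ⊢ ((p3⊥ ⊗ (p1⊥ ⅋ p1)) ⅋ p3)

Derivation (root first):
[⅋]  ⊢ ((p3⊥ ⊗ (p1⊥ ⅋ p1)) ⅋ p3)
  [⊗]  ⊢ p3, (p3⊥ ⊗ (p1⊥ ⅋ p1))
    [Ax]  ⊢ p3, p3⊥
    [⅋]  ⊢ (p1⊥ ⅋ p1)
      [Ax]  ⊢ p1, p1⊥

Result: YES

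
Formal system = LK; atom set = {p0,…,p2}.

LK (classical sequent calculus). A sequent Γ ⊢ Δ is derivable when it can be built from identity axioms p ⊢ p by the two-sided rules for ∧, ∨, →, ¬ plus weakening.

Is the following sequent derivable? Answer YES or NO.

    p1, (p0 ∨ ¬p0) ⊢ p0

Enumerate valuations to refute Γ ⊢ Δ:
  v=000: Γ:[p1=F, (p0 ∨ ¬p0)=T] Δ:[p0=F] refutes=False
  v=001: Γ:[p1=F, (p0 ∨ ¬p0)=T] Δ:[p0=F] refutes=False
  v=010: Γ:[p1=T, (p0 ∨ ¬p0)=T] Δ:[p0=F] refutes=True  ← countermodel

Result: NO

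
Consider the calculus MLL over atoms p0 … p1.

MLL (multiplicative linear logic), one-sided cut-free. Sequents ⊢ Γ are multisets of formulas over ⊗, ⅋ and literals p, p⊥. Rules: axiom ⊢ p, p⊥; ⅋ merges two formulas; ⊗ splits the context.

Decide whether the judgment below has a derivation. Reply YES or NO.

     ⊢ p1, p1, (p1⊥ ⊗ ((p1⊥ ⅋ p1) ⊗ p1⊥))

Derivation (root first):
[⊗]  ⊢ p1, p1, (p1⊥ ⊗ ((p1⊥ ⅋ p1) ⊗ p1⊥))
  [Ax]  ⊢ p1, p1⊥
  [⊗]  ⊢ p1, ((p1⊥ ⅋ p1) ⊗ p1⊥)
    [⅋]  ⊢ (p1⊥ ⅋ p1)
      [Ax]  ⊢ p1, p1⊥
    [Ax]  ⊢ p1, p1⊥

Result: YES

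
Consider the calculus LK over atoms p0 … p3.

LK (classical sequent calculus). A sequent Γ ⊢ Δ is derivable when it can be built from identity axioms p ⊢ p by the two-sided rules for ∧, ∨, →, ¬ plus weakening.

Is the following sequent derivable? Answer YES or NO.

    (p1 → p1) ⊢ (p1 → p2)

Enumerate valuations to refute Γ ⊢ Δ:
  v=0000: Γ:[(p1 → p1)=T] Δ:[(p1 → p2)=T] refutes=False
  v=0001: Γ:[(p1 → p1)=T] Δ:[(p1 → p2)=T] refutes=False
  v=0010: Γ:[(p1 → p1)=T] Δ:[(p1 → p2)=T] refutes=False
  v=0011: Γ:[(p1 → p1)=T] Δ:[(p1 → p2)=T] refutes=False
  v=0100: Γ:[(p1 → p1)=T] Δ:[(p1 → p2)=F] refutes=True  ← countermodel

Result: NO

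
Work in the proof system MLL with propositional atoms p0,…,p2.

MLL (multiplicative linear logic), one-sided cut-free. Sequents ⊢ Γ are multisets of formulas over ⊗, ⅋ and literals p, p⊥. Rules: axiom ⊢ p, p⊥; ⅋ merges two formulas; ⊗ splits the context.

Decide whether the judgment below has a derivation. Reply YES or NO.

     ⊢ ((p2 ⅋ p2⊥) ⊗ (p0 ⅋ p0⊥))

Derivation (root first):
[⊗]  ⊢ ((p2 ⅋ p2⊥) ⊗ (p0 ⅋ p0⊥))
  [⅋]  ⊢ (p2 ⅋ p2⊥)
    [Ax]  ⊢ p2, p2⊥
  [⅋]  ⊢ (p0 ⅋ p0⊥)
    [Ax]  ⊢ p0, p0⊥

Result: YES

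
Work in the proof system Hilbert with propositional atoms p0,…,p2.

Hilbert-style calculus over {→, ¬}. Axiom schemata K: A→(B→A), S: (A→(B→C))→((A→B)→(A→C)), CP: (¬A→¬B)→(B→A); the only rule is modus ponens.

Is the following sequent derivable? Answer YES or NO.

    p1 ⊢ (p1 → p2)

Truth-table refutation:
  v=000: Γ:[p1=F] Δ:[(p1 → p2)=T] refutes=False
  v=001: Γ:[p1=F] Δ:[(p1 → p2)=T] refutes=False
  v=010: Γ:[p1=T] Δ:[(p1 → p2)=F] refutes=True  ← countermodel

Result: NO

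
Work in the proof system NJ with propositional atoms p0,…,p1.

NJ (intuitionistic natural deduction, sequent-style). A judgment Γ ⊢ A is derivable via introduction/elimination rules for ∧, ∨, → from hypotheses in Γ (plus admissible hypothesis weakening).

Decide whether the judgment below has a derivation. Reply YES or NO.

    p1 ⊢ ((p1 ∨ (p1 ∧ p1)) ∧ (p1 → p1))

Derivation (root first):
[∧I] p1 ⊢ ((p1 ∨ (p1 ∧ p1)) ∧ (p1 → p1))
  [∨I₂] p1 ⊢ (p1 ∨ (p1 ∧ p1))
    [∧I] p1 ⊢ (p1 ∧ p1)
      [Ax] p1 ⊢ p1
      [Ax] p1 ⊢ p1
  [→I]  ⊢ (p1 → p1)
    [Ax] p1 ⊢ p1

Result: YES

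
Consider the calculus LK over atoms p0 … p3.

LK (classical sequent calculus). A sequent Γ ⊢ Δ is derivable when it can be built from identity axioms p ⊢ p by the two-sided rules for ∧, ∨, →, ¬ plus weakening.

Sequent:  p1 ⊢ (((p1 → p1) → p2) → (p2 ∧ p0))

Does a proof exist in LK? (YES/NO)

Search for a countermodel by truth-table:
  v=0000: Γ:[p1=F] Δ:[(((p1 → p1) → p2) → (p2 ∧ p0))=T] refutes=False
  v=0001: Γ:[p1=F] Δ:[(((p1 → p1) → p2) → (p2 ∧ p0))=T] refutes=False
  v=0010: Γ:[p1=F] Δ:[(((p1 → p1) → p2) → (p2 ∧ p0))=F] refutes=False
  v=0011: Γ:[p1=F] Δ:[(((p1 → p1) → p2) → (p2 ∧ p0))=F] refutes=False
  v=0100: Γ:[p1=T] Δ:[(((p1 → p1) → p2) → (p2 ∧ p0))=T] refutes=False
  v=0101: Γ:[p1=T] Δ:[(((p1 → p1) → p2) → (p2 ∧ p0))=T] refutes=False
  v=0110: Γ:[p1=T] Δ:[(((p1 → p1) → p2) → (p2 ∧ p0))=F] refutes=True  ← countermodel

Result: NO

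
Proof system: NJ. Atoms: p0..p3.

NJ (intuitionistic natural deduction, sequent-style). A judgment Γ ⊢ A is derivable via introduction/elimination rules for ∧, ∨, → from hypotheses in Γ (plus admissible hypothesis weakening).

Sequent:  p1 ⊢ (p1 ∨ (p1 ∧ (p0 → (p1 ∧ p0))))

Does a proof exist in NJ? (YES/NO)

Proof tree:
[∨I₂] p1 ⊢ (p1 ∨ (p1 ∧ (p0 → (p1 ∧ p0))))
  [∧I] p1 ⊢ (p1 ∧ (p0 → (p1 ∧ p0)))
    [Ax] p1 ⊢ p1
    [→I] p1 ⊢ (p0 → (p1 ∧ p0))
      [∧I] p1, p0 ⊢ (p1 ∧ p0)
        [Ax] p1 ⊢ p1
        [Ax] p0 ⊢ p0

Result: YES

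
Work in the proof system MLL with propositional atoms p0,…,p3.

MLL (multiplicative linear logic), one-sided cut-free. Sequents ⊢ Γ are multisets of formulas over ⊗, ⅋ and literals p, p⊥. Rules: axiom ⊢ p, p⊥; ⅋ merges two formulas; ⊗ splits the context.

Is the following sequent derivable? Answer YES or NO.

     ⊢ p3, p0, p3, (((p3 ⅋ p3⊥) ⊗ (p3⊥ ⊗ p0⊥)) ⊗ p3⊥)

Proof tree:
[⊗]  ⊢ p3, p0, p3, (((p3 ⅋ p3⊥) ⊗ (p3⊥ ⊗ p0⊥)) ⊗ p3⊥)
  [⊗]  ⊢ p3, p0, ((p3 ⅋ p3⊥) ⊗ (p3⊥ ⊗ p0⊥))
    [⅋]  ⊢ (p3 ⅋ p3⊥)
      [Ax]  ⊢ p3, p3⊥
    [⊗]  ⊢ p3, p0, (p3⊥ ⊗ p0⊥)
      [Ax]  ⊢ p3, p3⊥
      [Ax]  ⊢ p0, p0⊥
  [Ax]  ⊢ p3, p3⊥

Result: YES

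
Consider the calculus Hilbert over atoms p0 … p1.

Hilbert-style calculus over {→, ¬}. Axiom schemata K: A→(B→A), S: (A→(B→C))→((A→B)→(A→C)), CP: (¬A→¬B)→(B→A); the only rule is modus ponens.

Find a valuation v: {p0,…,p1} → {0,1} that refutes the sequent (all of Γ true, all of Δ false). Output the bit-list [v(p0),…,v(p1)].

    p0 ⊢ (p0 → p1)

Enumerate valuations to refute Γ ⊢ Δ:
  v=00: Γ:[p0=F] Δ:[(p0 → p1)=T] refutes=False
  v=01: Γ:[p0=F] Δ:[(p0 → p1)=T] refutes=False
  v=10: Γ:[p0=T] Δ:[(p0 → p1)=F] refutes=True  ← countermodel

Result: [1, 0]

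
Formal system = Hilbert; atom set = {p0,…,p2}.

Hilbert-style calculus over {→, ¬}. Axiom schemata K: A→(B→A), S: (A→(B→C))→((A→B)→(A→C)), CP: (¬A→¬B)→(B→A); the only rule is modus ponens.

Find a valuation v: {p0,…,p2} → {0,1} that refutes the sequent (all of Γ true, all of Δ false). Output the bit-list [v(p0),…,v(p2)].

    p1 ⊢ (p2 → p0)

Search for a countermodel by truth-table:
  v=000: Γ:[p1=F] Δ:[(p2 → p0)=T] refutes=False
  v=001: Γ:[p1=F] Δ:[(p2 → p0)=F] refutes=False
  v=010: Γ:[p1=T] Δ:[(p2 → p0)=T] refutes=False
  v=011: Γ:[p1=T] Δ:[(p2 → p0)=F] refutes=True  ← countermodel

Result: [0, 1, 1]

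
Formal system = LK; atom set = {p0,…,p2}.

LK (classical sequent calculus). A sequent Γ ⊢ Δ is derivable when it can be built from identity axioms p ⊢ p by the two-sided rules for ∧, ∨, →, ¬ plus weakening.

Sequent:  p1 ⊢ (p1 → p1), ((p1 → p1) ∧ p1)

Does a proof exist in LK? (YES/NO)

Derivation (root first):
[∧R] p1 ⊢ (p1 → p1), ((p1 → p1) ∧ p1)
  [→R]  ⊢ (p1 → p1)
    [Ax] p1 ⊢ p1
  [WL] p1 ⊢ (p1 → p1), p1
    [WR]  ⊢ (p1 → p1), p1
      [→R]  ⊢ (p1 → p1)
        [Ax] p1 ⊢ p1

Result: YES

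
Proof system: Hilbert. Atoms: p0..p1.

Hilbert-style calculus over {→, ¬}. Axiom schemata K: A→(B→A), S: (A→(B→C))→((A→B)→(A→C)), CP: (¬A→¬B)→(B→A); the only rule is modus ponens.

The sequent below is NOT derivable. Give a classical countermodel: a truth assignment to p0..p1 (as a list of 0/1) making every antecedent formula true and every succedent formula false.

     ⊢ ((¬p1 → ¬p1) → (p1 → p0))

Enumerate valuations to refute Γ ⊢ Δ:
  v=00: Γ:[] Δ:[((¬p1 → ¬p1) → (p1 → p0))=T] refutes=False
  v=01: Γ:[] Δ:[((¬p1 → ¬p1) → (p1 → p0))=F] refutes=True  ← countermodel

Result: [0, 1]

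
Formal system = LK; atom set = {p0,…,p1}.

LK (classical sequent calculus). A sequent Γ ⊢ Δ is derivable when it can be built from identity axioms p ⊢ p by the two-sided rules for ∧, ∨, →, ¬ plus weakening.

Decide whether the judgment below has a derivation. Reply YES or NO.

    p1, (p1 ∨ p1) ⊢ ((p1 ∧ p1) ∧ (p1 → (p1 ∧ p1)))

Proof tree:
[∧R] p1, (p1 ∨ p1) ⊢ ((p1 ∧ p1) ∧ (p1 → (p1 ∧ p1)))
  [∧R] p1, (p1 ∨ p1) ⊢ (p1 ∧ p1)
    [Ax] p1 ⊢ p1
    [∨L] (p1 ∨ p1) ⊢ p1
      [Ax] p1 ⊢ p1
      [Ax] p1 ⊢ p1
  [→R] (p1 ∨ p1) ⊢ (p1 → (p1 ∧ p1))
    [∧R] p1, (p1 ∨ p1) ⊢ (p1 ∧ p1)
      [Ax] p1 ⊢ p1
      [∨L] (p1 ∨ p1) ⊢ p1
        [Ax] p1 ⊢ p1
        [Ax] p1 ⊢ p1

Result: YES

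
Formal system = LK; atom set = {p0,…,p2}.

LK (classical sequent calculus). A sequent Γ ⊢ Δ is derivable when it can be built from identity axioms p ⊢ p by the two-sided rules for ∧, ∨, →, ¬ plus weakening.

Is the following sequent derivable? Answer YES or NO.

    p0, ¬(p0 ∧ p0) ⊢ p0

Derivation trace:
[¬L] p0, ¬(p0 ∧ p0) ⊢ p0
  [∧R] p0 ⊢ p0, (p0 ∧ p0)
    [WR] p0 ⊢ p0, p0
      [Ax] p0 ⊢ p0
    [Ax] p0 ⊢ p0

Result: YES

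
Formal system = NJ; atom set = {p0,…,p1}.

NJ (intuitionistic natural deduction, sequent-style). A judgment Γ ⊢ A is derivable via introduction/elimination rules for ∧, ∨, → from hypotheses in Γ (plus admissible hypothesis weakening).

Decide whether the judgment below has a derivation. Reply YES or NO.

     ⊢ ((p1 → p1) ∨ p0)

Derivation trace:
[∨I₁]  ⊢ ((p1 → p1) ∨ p0)
  [→I]  ⊢ (p1 → p1)
    [Ax] p1 ⊢ p1

Result: YES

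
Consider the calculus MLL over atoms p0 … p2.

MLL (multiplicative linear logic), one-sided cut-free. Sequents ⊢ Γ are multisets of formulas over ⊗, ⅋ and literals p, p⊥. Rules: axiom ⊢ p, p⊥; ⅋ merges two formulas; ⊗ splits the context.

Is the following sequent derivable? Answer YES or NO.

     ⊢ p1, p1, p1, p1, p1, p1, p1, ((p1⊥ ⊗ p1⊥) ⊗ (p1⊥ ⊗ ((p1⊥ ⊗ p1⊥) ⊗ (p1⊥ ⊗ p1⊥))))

Proof tree:
[⊗]  ⊢ p1, p1, p1, p1, p1, p1, p1, ((p1⊥ ⊗ p1⊥) ⊗ (p1⊥ ⊗ ((p1⊥ ⊗ p1⊥) ⊗ (p1⊥ ⊗ p1⊥))))
  [⊗]  ⊢ p1, p1, (p1⊥ ⊗ p1⊥)
    [Ax]  ⊢ p1, p1⊥
    [Ax]  ⊢ p1, p1⊥
  [⊗]  ⊢ p1, p1, p1, p1, p1, (p1⊥ ⊗ ((p1⊥ ⊗ p1⊥) ⊗ (p1⊥ ⊗ p1⊥)))
    [Ax]  ⊢ p1, p1⊥
    [⊗]  ⊢ p1, p1, p1, p1, ((p1⊥ ⊗ p1⊥) ⊗ (p1⊥ ⊗ p1⊥))
      [⊗]  ⊢ p1, p1, (p1⊥ ⊗ p1⊥)
        [Ax]  ⊢ p1, p1⊥
        [Ax]  ⊢ p1, p1⊥
      [⊗]  ⊢ p1, p1, (p1⊥ ⊗ p1⊥)
        [Ax]  ⊢ p1, p1⊥
        [Ax]  ⊢ p1, p1⊥

Result: YES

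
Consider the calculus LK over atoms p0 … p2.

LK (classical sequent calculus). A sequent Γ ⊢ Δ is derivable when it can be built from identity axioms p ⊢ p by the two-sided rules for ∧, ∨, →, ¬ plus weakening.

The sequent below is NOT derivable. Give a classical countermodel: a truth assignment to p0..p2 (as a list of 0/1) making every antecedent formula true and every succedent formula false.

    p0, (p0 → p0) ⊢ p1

Truth-table refutation:
  v=000: Γ:[p0=F, (p0 → p0)=T] Δ:[p1=F] refutes=False
  v=001: Γ:[p0=F, (p0 → p0)=T] Δ:[p1=F] refutes=False
  v=010: Γ:[p0=F, (p0 → p0)=T] Δ:[p1=T] refutes=False
  v=011: Γ:[p0=F, (p0 → p0)=T] Δ:[p1=T] refutes=False
  v=100: Γ:[p0=T, (p0 → p0)=T] Δ:[p1=F] refutes=True  ← countermodel

Result: [1, 0, 0]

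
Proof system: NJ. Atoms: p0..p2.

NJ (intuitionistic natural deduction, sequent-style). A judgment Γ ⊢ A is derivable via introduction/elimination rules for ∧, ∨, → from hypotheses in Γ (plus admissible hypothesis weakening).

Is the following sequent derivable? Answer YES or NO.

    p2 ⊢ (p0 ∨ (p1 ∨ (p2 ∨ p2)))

Derivation trace:
[∨I₂] p2 ⊢ (p0 ∨ (p1 ∨ (p2 ∨ p2)))
  [∨I₂] p2 ⊢ (p1 ∨ (p2 ∨ p2))
    [∨I₁] p2 ⊢ (p2 ∨ p2)
      [Ax] p2 ⊢ p2

Result: YES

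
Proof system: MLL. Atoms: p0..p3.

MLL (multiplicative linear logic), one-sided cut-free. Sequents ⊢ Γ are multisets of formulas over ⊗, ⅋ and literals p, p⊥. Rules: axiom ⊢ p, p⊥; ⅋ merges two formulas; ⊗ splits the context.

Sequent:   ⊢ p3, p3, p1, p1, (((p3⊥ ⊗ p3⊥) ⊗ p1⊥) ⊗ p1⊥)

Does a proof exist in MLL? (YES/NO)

Proof tree:
[⊗]  ⊢ p3, p3, p1, p1, (((p3⊥ ⊗ p3⊥) ⊗ p1⊥) ⊗ p1⊥)
  [⊗]  ⊢ p3, p3, p1, ((p3⊥ ⊗ p3⊥) ⊗ p1⊥)
    [⊗]  ⊢ p3, p3, (p3⊥ ⊗ p3⊥)
      [Ax]  ⊢ p3, p3⊥
      [Ax]  ⊢ p3, p3⊥
    [Ax]  ⊢ p1, p1⊥
  [Ax]  ⊢ p1, p1⊥

Result: YES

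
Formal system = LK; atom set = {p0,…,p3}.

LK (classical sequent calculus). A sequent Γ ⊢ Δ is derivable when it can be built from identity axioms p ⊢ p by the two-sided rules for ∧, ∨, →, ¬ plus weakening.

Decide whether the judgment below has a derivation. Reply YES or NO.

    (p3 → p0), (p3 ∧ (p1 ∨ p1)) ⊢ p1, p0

Derivation (root first):
[∧L] (p3 → p0), (p3 ∧ (p1 ∨ p1)) ⊢ p1, p0
  [∨L] (p3 → p0), p3, (p1 ∨ p1) ⊢ p1, p0
    [Ax] p1 ⊢ p1
    [WL] p3, (p3 → p0), p1 ⊢ p0
      [→L] p3, (p3 → p0) ⊢ p0
        [Ax] p3 ⊢ p3
        [Ax] p0 ⊢ p0

Result: YES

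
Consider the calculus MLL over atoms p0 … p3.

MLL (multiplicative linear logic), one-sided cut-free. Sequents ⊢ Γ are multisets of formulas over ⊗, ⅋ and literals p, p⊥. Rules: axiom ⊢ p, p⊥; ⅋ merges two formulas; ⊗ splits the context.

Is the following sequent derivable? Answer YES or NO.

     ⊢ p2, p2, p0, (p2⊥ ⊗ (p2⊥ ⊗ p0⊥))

Proof tree:
[⊗]  ⊢ p2, p2, p0, (p2⊥ ⊗ (p2⊥ ⊗ p0⊥))
  [Ax]  ⊢ p2, p2⊥
  [⊗]  ⊢ p2, p0, (p2⊥ ⊗ p0⊥)
    [Ax]  ⊢ p2, p2⊥
    [Ax]  ⊢ p0, p0⊥

Result: YES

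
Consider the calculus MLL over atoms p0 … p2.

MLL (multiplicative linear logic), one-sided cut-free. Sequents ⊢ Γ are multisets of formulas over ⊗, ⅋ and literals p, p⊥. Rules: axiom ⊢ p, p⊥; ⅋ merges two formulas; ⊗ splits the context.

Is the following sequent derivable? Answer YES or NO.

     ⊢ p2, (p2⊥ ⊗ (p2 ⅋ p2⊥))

Proof tree:
[⊗]  ⊢ p2, (p2⊥ ⊗ (p2 ⅋ p2⊥))
  [Ax]  ⊢ p2, p2⊥
  [⅋]  ⊢ (p2 ⅋ p2⊥)
    [Ax]  ⊢ p2, p2⊥

Result: YES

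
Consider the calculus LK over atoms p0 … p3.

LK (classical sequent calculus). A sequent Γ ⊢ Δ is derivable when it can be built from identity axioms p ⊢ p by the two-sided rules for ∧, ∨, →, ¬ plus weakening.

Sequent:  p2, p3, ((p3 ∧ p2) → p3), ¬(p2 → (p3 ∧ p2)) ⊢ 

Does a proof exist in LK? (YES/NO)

Proof tree:
[¬L] p2, p3, ((p3 ∧ p2) → p3), ¬(p2 → (p3 ∧ p2)) ⊢ 
  [→L] p2, p3, ((p3 ∧ p2) → p3) ⊢ (p2 → (p3 ∧ p2))
    [∧R] p2, p3 ⊢ (p3 ∧ p2)
      [Ax] p3 ⊢ p3
      [Ax] p2 ⊢ p2
    [→R] p3 ⊢ (p2 → (p3 ∧ p2))
      [∧R] p2, p3 ⊢ (p3 ∧ p2)
        [Ax] p3 ⊢ p3
        [Ax] p2 ⊢ p2

Result: YES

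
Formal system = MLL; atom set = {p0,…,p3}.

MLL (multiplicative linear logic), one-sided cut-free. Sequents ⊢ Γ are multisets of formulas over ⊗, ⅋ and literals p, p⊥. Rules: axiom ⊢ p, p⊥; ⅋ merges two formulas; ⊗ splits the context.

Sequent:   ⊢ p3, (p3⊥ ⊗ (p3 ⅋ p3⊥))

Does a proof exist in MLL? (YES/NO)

Derivation (root first):
[⊗]  ⊢ p3, (p3⊥ ⊗ (p3 ⅋ p3⊥))
  [Ax]  ⊢ p3, p3⊥
  [⅋]  ⊢ (p3 ⅋ p3⊥)
    [Ax]  ⊢ p3, p3⊥

Result: YES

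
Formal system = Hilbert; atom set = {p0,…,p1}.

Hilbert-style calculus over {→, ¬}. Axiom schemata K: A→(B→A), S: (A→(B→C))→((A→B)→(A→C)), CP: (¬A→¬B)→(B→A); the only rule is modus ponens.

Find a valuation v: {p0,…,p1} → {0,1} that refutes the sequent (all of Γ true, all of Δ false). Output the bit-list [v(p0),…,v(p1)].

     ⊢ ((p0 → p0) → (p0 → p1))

Search for a countermodel by truth-table:
  v=00: Γ:[] Δ:[((p0 → p0) → (p0 → p1))=T] refutes=False
  v=01: Γ:[] Δ:[((p0 → p0) → (p0 → p1))=T] refutes=False
  v=10: Γ:[] Δ:[((p0 → p0) → (p0 → p1))=F] refutes=True  ← countermodel

Result: [1, 0]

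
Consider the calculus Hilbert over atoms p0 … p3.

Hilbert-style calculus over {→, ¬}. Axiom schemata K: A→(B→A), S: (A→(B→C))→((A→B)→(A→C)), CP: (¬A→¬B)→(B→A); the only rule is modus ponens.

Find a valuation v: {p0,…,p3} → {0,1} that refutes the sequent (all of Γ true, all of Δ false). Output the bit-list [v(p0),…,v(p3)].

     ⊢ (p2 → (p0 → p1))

Truth-table refutation:
  v=0000: Γ:[] Δ:[(p2 → (p0 → p1))=T] refutes=False
  v=0001: Γ:[] Δ:[(p2 → (p0 → p1))=T] refutes=False
  v=0010: Γ:[] Δ:[(p2 → (p0 → p1))=T] refutes=False
  v=0011: Γ:[] Δ:[(p2 → (p0 → p1))=T] refutes=False
  v=0100: Γ:[] Δ:[(p2 → (p0 → p1))=T] refutes=False
  v=0101: Γ:[] Δ:[(p2 → (p0 → p1))=T] refutes=False
  v=0110: Γ:[] Δ:[(p2 → (p0 → p1))=T] refutes=False
  v=0111: Γ:[] Δ:[(p2 → (p0 → p1))=T] refutes=False
  v=1000: Γ:[] Δ:[(p2 → (p0 → p1))=T] refutes=False
  v=1001: Γ:[] Δ:[(p2 → (p0 → p1))=T] refutes=False
  v=1010: Γ:[] Δ:[(p2 → (p0 → p1))=F] refutes=True  ← countermodel

Result: [1, 0, 1, 0]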